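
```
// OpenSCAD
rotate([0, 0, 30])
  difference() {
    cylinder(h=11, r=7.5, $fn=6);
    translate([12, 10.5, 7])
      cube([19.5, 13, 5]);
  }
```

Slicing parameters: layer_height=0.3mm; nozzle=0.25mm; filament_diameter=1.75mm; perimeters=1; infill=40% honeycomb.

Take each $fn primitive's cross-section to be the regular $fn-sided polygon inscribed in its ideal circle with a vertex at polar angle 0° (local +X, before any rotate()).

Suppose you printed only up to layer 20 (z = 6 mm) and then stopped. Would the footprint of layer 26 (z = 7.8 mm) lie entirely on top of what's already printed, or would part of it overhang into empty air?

Compare the two slices. At z = 6: the cylinder: section is a regular 6-gon, circumradius r=7.5 (area = (6/2)·7.500²·sin(360°/6) = 146.14 mm²); the cube at (12, 10.5) does not reach this height (z outside [7, 12]); Taking the first minus the rest: none of the subtracted shapes is present at this height, so the r=7.5 cylinder is unchanged — area = 146.14 mm²; (rotated 30° about Z; rotation is an isometry so areas/perimeters/island counts are preserved). At z = 7.8: the r=7.5 cylinder gives a regular 6-gon of circumradius 7.5 (constant along its height) (area = (6/2)·7.500²·sin(360°/6) = 146.14 mm²); the cube at (12, 10.5) is present — its section is the full 19.5×13 rectangle (area 253.50 mm²); After the difference (first − rest): starting from the r=7.5 cylinder (146.14 mm²), the 19.5×13 cube at (12, 10.5) misses the remaining region (no effect) — area = 146.14 mm²; (rotated 30° about Z; rotation is an isometry so areas/perimeters/island counts are preserved). Checking containment: the cross-section at z = 7.8 is a subset of the cross-section at z = 6.

entirely on top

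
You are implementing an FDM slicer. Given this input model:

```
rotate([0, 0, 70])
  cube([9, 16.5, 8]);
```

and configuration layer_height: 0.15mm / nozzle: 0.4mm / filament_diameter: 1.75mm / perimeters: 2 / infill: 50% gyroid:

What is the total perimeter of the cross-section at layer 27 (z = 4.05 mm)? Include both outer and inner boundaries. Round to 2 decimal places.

51.00 mm

At z = 4.05 mm: the 9×16.5 cube contributes its full rectangle (perimeter 51.00 mm); (rotated 70° about Z; rotation is an isometry so areas/perimeters/island counts are preserved). Overall, the cross-section is a single solid region. Total boundary length (outer) = 51.00 mm.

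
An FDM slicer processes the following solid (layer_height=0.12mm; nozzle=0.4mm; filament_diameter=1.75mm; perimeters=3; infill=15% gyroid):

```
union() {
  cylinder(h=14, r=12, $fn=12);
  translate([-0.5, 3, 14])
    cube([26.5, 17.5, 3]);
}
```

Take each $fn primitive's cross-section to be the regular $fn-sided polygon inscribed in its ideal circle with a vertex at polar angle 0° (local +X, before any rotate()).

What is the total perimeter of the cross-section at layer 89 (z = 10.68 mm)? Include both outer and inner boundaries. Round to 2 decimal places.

At z = 10.68 mm: the cylinder: section is a regular 12-gon, circumradius r=12 (perimeter = 2·12·12.000·sin(180°/12) = 74.54 mm); the cube at (-0.5, 3) does not reach this height (z outside [14, 17]); Combining (union): only the r=12 cylinder is present, so the union is just that shape — boundary = 74.54 mm. Overall, the cross-section is a single solid region. Total boundary length (outer) = 74.54 mm.

74.54 mm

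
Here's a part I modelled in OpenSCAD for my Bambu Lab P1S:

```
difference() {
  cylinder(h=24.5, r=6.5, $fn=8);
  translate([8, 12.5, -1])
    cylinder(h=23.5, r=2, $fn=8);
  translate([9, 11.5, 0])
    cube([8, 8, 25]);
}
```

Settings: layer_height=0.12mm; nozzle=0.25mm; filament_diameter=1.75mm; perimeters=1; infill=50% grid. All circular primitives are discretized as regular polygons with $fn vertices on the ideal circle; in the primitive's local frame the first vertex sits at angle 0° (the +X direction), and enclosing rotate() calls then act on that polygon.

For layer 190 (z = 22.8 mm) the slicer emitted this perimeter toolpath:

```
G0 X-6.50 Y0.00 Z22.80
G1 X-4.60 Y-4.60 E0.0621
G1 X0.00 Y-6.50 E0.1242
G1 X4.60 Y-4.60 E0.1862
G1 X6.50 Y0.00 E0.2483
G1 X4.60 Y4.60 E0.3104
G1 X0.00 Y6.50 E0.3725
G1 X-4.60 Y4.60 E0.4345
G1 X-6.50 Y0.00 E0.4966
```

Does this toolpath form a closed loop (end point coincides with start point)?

yes

Start point (G0): (-6.50, 0.00). End point (last G1): the path returns to the start — closed.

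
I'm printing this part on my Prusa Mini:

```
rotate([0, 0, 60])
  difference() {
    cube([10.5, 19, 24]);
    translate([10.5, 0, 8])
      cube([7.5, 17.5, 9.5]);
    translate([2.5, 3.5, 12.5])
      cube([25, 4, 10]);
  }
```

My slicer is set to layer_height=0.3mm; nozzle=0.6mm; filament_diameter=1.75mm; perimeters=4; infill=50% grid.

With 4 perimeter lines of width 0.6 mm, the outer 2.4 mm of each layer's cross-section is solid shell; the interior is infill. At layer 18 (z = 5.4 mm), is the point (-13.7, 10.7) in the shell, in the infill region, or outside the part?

shell

At z = 5.4 mm: the 10.5×19 cube contributes its full rectangle; the cube at (10.5, 0) is absent (z outside [8, 17.5]); the cube at (2.5, 3.5) is not intersected at this z (z outside [12.5, 22.5]); Subtracting the remaining from the first: none of the subtracted shapes is present at this height, so the 10.5×19 cube is unchanged — 1 connected region; (rotated 60° about Z; rotation is an isometry so areas/perimeters/island counts are preserved). Overall, the cross-section is a single solid region. Undo the 60° rotation: the query point maps to (2.416, 17.215) in the un-rotated model frame. The nearest boundary edge runs (10.50, 19.00)→(0.00, 19.00); distance from the point to it = 1.79 mm. The point is inside the cross-section, 1.79 mm from the nearest boundary — within the 2.4 mm shell band (4 × 0.6).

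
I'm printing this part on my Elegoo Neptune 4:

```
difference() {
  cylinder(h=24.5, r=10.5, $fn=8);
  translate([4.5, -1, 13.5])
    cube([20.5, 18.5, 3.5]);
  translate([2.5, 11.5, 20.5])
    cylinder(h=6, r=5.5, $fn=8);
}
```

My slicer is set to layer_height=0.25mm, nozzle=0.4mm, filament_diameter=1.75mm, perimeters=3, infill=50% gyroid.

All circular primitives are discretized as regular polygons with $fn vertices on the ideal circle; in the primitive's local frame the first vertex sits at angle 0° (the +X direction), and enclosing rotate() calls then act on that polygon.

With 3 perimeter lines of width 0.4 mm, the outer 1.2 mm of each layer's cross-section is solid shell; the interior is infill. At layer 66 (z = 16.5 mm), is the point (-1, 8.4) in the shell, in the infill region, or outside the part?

At z = 16.5 mm: the r=10.5 cylinder contributes a regular 8-gon of circumradius 10.5; the 20.5×18.5 cube at (4.5, -1) contributes its full rectangle; the cylinder at (2.5, 11.5) does not reach this height (z outside [20.5, 26.5]); After the difference (first − rest): starting from the r=10.5 cylinder, the 20.5×18.5 cube at (4.5, -1) partially overlaps it — only the 40.70 mm² overlap (of its 379.25 mm²) is removed, clipping the outline — 1 connected region. Overall, the cross-section is a single solid region. The nearest boundary edge runs (-7.42, 7.42)→(0.00, 10.50); distance from the point to it = 1.56 mm. The point is inside the cross-section and 1.56 mm from the nearest boundary — more than the 1.2 mm shell width (3 × 0.4), so it's in the infill interior.

infill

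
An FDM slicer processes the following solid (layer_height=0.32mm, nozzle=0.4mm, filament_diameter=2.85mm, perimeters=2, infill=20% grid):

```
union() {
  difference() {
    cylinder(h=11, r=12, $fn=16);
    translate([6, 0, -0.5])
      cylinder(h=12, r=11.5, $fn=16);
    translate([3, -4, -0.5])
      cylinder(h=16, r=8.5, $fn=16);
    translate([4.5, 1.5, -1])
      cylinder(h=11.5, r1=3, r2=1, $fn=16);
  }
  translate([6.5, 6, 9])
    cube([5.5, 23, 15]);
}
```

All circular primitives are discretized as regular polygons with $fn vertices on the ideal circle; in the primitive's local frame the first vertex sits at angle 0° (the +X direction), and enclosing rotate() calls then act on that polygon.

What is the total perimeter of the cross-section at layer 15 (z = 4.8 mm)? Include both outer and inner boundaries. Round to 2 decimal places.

72.75 mm

At z = 4.8 mm: the cylinder: section is a regular 16-gon, circumradius r=12 (perimeter = 2·16·12.000·sin(180°/16) = 74.91 mm); the r=11.5 cylinder at (6, 0) gives a regular 16-gon of circumradius 11.5 (constant along its height) (perimeter = 2·16·11.500·sin(180°/16) = 71.79 mm); the r=8.5 cylinder at (3, -4) gives a regular 16-gon of circumradius 8.5 (constant along its height) (perimeter = 2·16·8.500·sin(180°/16) = 53.06 mm); the cone at (4.5, 1.5) (r1=3→r2=1) has section circumradius 1.991 here — a regular 16-gon (perimeter = 2·16·1.991·sin(180°/16) = 12.43 mm); After the difference (first − rest): starting from the r=12 cylinder, the r=11.5 cylinder at (6, 0) partially overlaps it — only the 284.82 mm² overlap (of its 404.88 mm²) is removed, clipping the outline; the r=8.5 cylinder at (3, -4) partially overlaps it — only the 19.69 mm² overlap (of its 221.19 mm²) is removed, clipping the outline; the cone at (4.5, 1.5) misses the remaining region (no effect) — boundary = 72.75 mm; the cube at (6.5, 6) does not reach this height (z outside [9, 24]); Merging all regions: only the result so far is present, so the union is just that shape — boundary = 72.75 mm. Overall, the cross-section is a single solid region. Total boundary length (outer) = 72.75 mm.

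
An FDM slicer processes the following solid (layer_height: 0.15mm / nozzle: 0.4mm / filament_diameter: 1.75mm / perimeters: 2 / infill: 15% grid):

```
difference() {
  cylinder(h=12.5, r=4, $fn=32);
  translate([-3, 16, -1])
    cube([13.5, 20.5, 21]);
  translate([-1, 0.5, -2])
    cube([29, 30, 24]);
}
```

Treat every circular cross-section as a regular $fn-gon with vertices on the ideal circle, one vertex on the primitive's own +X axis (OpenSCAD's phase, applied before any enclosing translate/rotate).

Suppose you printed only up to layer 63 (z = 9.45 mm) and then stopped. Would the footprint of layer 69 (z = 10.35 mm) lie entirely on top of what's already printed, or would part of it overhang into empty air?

Compare the two slices. At z = 9.45: the r=4 cylinder contributes a regular 32-gon of circumradius 4 (area = (32/2)·4.000²·sin(360°/32) = 49.94 mm²); the cube at (-3, 16) is present — its section is the full 13.5×20.5 rectangle (area 276.75 mm²); the cube at (-1, 0.5) (footprint 29×30) is included at this height (area 870.00 mm²); After the difference (first − rest): starting from the r=4 cylinder (49.94 mm²), the 13.5×20.5 cube at (-3, 16) misses the remaining region (no effect); the 29×30 cube at (-1, 0.5) partially overlaps it — only the 13.94 mm² overlap (of its 870.00 mm²) is removed, clipping the outline — area = 36.00 mm². At z = 10.35: the r=4 cylinder contributes a regular 32-gon of circumradius 4 (area = (32/2)·4.000²·sin(360°/32) = 49.94 mm²); the cube at (-3, 16) is present — its section is the full 13.5×20.5 rectangle (area 276.75 mm²); the cube at (-1, 0.5) is present — its section is the full 29×30 rectangle (area 870.00 mm²); Taking the first minus the rest: starting from the r=4 cylinder (49.94 mm²), the 13.5×20.5 cube at (-3, 16) misses the remaining region (no effect); the 29×30 cube at (-1, 0.5) partially overlaps it — only the 13.94 mm² overlap (of its 870.00 mm²) is removed, clipping the outline — area = 36.00 mm². Checking containment: the cross-section at z = 10.35 is a subset of the cross-section at z = 9.45.

entirely on top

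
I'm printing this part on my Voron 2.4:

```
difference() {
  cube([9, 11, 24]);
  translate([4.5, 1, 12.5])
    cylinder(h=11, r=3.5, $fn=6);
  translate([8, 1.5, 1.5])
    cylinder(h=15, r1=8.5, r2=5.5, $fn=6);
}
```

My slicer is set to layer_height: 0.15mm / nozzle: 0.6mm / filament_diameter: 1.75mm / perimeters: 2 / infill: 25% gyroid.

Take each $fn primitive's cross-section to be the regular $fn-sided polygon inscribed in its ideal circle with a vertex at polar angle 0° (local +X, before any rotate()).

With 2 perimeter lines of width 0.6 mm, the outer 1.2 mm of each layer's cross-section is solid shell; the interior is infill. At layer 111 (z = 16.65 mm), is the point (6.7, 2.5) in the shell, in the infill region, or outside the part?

At z = 16.65 mm: the cube is present — its section is the full 9×11 rectangle; the cylinder at (4.5, 1): section is a regular 6-gon, circumradius r=3.5; the cone at (8, 1.5) is absent (z outside [1.5, 16.5]); After the difference (first − rest): starting from the 9×11 cube, the r=3.5 cylinder at (4.5, 1) partially overlaps it — only the 22.34 mm² overlap (of its 31.83 mm²) is removed, clipping the outline — 1 connected region. Overall, the cross-section is a single solid region. The nearest boundary edge runs (8.00, 1.00)→(6.25, 4.03); distance from the point to it = 0.38 mm. The point is not inside any of the regions above, so it lies outside the cross-section (0.38 mm from the nearest boundary).

outside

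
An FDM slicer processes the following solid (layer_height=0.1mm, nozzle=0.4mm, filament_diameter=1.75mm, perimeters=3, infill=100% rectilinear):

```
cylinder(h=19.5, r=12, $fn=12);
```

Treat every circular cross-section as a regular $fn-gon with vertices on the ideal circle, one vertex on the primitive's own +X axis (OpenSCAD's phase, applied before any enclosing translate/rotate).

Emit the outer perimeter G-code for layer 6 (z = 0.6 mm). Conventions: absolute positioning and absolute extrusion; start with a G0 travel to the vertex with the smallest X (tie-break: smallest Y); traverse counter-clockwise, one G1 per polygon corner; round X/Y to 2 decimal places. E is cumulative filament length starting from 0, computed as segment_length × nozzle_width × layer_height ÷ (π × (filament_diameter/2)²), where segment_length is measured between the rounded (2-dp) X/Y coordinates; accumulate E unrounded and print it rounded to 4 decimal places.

G0 X-12.00 Y0.00 Z0.60
G1 X-10.39 Y-6.00 E0.1033
G1 X-6.00 Y-10.39 E0.2066
G1 X0.00 Y-12.00 E0.3099
G1 X6.00 Y-10.39 E0.4132
G1 X10.39 Y-6.00 E0.5164
G1 X12.00 Y0.00 E0.6197
G1 X10.39 Y6.00 E0.7230
G1 X6.00 Y10.39 E0.8263
G1 X0.00 Y12.00 E0.9296
G1 X-6.00 Y10.39 E1.0329
G1 X-10.39 Y6.00 E1.1362
G1 X-12.00 Y0.00 E1.2395

At z = 0.6 mm: the r=12 cylinder contributes a regular 12-gon of circumradius 12. The outline is a single polygon with 12 vertices. Extrusion per mm of travel: 0.4 × 0.1 / (π × 0.875²) = 0.016630. Accumulating E over each segment gives final E = 1.2395.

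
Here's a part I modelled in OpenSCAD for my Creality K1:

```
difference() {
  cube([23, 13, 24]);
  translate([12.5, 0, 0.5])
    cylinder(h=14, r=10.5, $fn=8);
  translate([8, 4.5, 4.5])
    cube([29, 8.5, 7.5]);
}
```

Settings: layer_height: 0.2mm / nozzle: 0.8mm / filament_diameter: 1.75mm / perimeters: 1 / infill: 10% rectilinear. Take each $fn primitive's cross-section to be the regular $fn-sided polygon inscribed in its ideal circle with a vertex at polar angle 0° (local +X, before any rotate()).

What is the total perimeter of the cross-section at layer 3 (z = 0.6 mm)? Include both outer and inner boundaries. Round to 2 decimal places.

At z = 0.6 mm: the cube (footprint 23×13) is included at this height (perimeter 72.00 mm); the cylinder at (12.5, 0): section is a regular 8-gon, circumradius r=10.5 (perimeter = 2·8·10.500·sin(180°/8) = 64.29 mm); the cube at (8, 4.5) is not intersected at this z (z outside [4.5, 12]); Taking the first minus the rest: starting from the 23×13 cube, the r=10.5 cylinder at (12.5, 0) partially overlaps it — only the 155.92 mm² overlap (of its 311.83 mm²) is removed, clipping the outline — boundary = 83.15 mm. Overall, the cross-section is a single solid region. Total boundary length (outer) = 83.15 mm.

83.15 mm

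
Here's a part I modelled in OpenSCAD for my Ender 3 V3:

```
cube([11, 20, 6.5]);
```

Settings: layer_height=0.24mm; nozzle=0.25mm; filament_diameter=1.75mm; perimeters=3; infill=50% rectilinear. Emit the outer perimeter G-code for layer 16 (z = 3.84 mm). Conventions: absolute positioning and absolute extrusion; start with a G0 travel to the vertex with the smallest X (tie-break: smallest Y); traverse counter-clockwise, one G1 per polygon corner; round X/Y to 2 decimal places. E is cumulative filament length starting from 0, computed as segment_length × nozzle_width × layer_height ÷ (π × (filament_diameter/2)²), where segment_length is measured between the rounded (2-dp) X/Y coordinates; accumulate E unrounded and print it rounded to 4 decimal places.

At z = 3.84 mm: the cube is present — its section is the full 11×20 rectangle. The outline is a single polygon with 4 vertices. Extrusion per mm of travel: 0.25 × 0.24 / (π × 0.875²) = 0.024945. Accumulating E over each segment gives final E = 1.5466.

G0 X0.00 Y0.00 Z3.84
G1 X11.00 Y0.00 E0.2744
G1 X11.00 Y20.00 E0.7733
G1 X0.00 Y20.00 E1.0477
G1 X0.00 Y0.00 E1.5466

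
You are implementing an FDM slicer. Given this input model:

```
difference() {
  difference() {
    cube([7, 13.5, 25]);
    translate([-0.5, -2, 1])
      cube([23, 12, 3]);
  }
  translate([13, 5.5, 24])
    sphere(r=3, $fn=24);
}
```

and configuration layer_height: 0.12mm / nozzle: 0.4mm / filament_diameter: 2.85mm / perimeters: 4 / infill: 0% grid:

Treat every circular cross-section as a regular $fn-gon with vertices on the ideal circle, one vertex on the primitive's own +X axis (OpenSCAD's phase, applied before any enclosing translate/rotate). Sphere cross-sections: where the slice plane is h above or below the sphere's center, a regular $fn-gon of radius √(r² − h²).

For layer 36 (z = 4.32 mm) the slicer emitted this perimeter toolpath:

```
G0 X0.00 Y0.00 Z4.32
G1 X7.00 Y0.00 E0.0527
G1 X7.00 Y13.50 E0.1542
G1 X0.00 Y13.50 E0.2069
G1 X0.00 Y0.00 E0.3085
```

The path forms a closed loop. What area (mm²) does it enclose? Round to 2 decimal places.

94.50 mm²

Apply the shoelace formula to the sequence of (X, Y) vertices; enclosed area = 94.50 mm².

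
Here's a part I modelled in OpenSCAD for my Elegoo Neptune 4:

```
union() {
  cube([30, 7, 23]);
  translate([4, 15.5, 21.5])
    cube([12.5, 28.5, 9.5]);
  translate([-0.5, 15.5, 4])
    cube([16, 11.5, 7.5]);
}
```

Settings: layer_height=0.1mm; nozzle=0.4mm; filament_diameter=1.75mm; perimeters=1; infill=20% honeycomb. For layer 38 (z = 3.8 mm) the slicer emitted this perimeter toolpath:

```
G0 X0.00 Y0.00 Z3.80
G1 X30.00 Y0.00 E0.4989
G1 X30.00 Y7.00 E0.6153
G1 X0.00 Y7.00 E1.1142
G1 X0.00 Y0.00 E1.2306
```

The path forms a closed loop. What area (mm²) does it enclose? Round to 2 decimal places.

Apply the shoelace formula to the sequence of (X, Y) vertices; enclosed area = 210.00 mm².

210.00 mm²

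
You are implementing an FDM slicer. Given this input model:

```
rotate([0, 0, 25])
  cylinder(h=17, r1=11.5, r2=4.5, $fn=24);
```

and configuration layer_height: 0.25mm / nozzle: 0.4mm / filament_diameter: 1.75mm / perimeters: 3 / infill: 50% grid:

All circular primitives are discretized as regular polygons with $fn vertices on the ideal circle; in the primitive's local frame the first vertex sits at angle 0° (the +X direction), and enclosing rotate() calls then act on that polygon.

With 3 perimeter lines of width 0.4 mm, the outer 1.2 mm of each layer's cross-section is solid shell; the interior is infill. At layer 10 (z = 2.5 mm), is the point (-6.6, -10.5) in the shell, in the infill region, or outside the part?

outside

At z = 2.5 mm: the cone contributes a regular 24-gon of circumradius 10.471 (interpolated between r1=11.5 and r2=4.5 at t=0.147); (whole slice rotated 25° about Z — lengths, areas and connectivity unchanged). Overall, the cross-section is a single solid region. Undo the 25° rotation: the query point maps to (-10.419, -6.727) in the un-rotated model frame. The nearest boundary edge runs (-9.07, -5.24)→(-7.40, -7.40); distance from the point to it = 1.98 mm. The point is not inside any of the regions above, so it lies outside the cross-section (1.98 mm from the nearest boundary).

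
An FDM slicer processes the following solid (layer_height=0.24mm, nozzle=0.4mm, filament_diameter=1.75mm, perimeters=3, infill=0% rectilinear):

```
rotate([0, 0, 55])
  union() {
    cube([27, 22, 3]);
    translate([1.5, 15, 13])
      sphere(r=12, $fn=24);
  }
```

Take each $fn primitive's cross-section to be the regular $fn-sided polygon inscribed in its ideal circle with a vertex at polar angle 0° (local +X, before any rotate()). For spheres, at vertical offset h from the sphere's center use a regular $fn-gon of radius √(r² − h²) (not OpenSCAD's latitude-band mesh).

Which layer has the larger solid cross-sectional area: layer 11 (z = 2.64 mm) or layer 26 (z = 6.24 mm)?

layer 11 (z = 2.64 mm)

Layer 11 (z = 2.64): the 27×22 cube contributes its full rectangle (area 594.00 mm²); the sphere at (1.5, 15): section is a regular 24-gon, circumradius = √(r²−h²) = √(12²−10.36²) = 6.056 (area = (24/2)·6.056²·sin(360°/24) = 113.89 mm²); Merging all regions: the regions partially overlap — summed areas 707.89 mm² minus the doubly-counted overlap 74.82 mm² gives 633.08 mm² — area = 633.08 mm²; (whole slice rotated 55° about Z — lengths, areas and connectivity unchanged). So its area = 633.08 mm². Layer 26 (z = 6.24): the cube is absent (z outside [0, 3]); the r=12 sphere at (1.5, 15) contributes a regular 24-gon of circumradius √(12²−6.76²) = 9.915 (area = (24/2)·9.915²·sin(360°/24) = 305.31 mm²); Merging all regions: only the r=12 sphere at (1.5, 15) is present, so the union is just that shape — area = 305.31 mm²; (whole slice rotated 55° about Z — lengths, areas and connectivity unchanged). So its area = 305.31 mm². Layer 11 is larger (633.08 vs 305.31 mm²).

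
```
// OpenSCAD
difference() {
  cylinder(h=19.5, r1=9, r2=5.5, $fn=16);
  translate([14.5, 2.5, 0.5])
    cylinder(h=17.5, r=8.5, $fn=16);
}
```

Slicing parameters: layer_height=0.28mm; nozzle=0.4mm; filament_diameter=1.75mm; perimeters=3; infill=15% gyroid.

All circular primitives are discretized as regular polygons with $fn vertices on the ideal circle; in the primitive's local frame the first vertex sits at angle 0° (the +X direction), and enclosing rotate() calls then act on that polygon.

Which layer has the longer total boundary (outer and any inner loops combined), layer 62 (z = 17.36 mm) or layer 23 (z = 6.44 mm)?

Layer 62 (z = 17.36): the cone: at t=0.890 of its height the radius interpolates to r₁+(r₂−r₁)t = 5.884, giving a regular 16-gon of that circumradius (perimeter = 2·16·5.884·sin(180°/16) = 36.73 mm); the r=8.5 cylinder at (14.5, 2.5) contributes a regular 16-gon of circumradius 8.5 (perimeter = 2·16·8.500·sin(180°/16) = 53.06 mm); Subtracting the remaining from the first: starting from the cone, the r=8.5 cylinder at (14.5, 2.5) misses the remaining region (no effect) — boundary = 36.73 mm. So its perimeter = 36.73 mm. Layer 23 (z = 6.44): the cone (r1=9→r2=5.5) has section circumradius 7.844 here — a regular 16-gon (perimeter = 2·16·7.844·sin(180°/16) = 48.97 mm); the r=8.5 cylinder at (14.5, 2.5) contributes a regular 16-gon of circumradius 8.5 (perimeter = 2·16·8.500·sin(180°/16) = 53.06 mm); Subtracting the remaining from the first: starting from the cone, the r=8.5 cylinder at (14.5, 2.5) partially overlaps it — only the 6.29 mm² overlap (of its 221.19 mm²) is removed, clipping the outline — boundary = 48.95 mm. So its perimeter = 48.95 mm. Layer 23 is larger (48.95 vs 36.73 mm).

layer 23 (z = 6.44 mm)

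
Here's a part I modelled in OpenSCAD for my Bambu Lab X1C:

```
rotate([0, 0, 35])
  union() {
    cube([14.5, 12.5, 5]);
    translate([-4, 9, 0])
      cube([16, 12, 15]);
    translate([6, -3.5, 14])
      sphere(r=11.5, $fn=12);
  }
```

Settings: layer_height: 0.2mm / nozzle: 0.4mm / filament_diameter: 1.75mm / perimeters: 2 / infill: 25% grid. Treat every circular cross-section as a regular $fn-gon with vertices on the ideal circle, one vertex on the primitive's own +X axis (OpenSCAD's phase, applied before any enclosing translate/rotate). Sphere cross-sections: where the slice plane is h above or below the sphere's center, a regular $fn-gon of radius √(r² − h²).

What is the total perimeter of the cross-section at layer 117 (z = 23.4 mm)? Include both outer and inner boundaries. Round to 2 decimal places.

At z = 23.4 mm: the cube is not intersected at this z (z outside [0, 5]); the cube at (-4, 9) is absent (z outside [0, 15]); the r=11.5 sphere at (6, -3.5) slices to a regular 12-gon of circumradius 6.625 (√(r²−h²) with h=9.4 from center) (perimeter = 2·12·6.625·sin(180°/12) = 41.15 mm); Taking the union: only the r=11.5 sphere at (6, -3.5) is present, so the union is just that shape — boundary = 41.15 mm; (rotated 35° about Z; rotation is an isometry so areas/perimeters/island counts are preserved). Overall, the cross-section is a single solid region. Total boundary length (outer) = 41.15 mm.

41.15 mm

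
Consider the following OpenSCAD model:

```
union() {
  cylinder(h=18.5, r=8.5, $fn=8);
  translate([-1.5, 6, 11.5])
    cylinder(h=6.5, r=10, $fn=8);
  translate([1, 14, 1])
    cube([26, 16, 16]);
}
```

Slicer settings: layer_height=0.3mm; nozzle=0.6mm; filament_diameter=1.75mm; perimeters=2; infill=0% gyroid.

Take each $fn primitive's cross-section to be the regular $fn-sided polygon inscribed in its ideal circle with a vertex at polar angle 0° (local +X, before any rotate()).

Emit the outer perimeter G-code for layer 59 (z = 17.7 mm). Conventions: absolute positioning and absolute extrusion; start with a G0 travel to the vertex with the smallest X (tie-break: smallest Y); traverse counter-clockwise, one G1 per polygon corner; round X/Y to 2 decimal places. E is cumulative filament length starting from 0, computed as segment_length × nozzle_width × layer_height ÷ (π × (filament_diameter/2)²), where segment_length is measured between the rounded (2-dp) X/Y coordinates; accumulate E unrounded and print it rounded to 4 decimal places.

At z = 17.7 mm: the r=8.5 cylinder gives a regular 8-gon of circumradius 8.5 (constant along its height); the r=10 cylinder at (-1.5, 6) gives a regular 8-gon of circumradius 10 (constant along its height); the cube at (1, 14) is not intersected at this z (z outside [1, 17]); Taking the union: the regions partially overlap (shared area 134.16 mm²), so overlapping operands fuse into one piece — 1 connected region. The outline is a single polygon with 12 vertices. Extrusion per mm of travel: 0.6 × 0.3 / (π × 0.875²) = 0.074835. Accumulating E over each segment gives final E = 5.2394.

G0 X-11.50 Y6.00 Z17.70
G1 X-8.57 Y-1.07 E0.5727
G1 X-7.95 Y-1.33 E0.6230
G1 X-6.01 Y-6.01 E1.0022
G1 X0.00 Y-8.50 E1.4890
G1 X6.01 Y-6.01 E1.9758
G1 X8.50 Y0.00 E2.4627
G1 X7.26 Y3.00 E2.7056
G1 X8.50 Y6.00 E2.9485
G1 X5.57 Y13.07 E3.5212
G1 X-1.50 Y16.00 E4.0940
G1 X-8.57 Y13.07 E4.6667
G1 X-11.50 Y6.00 E5.2394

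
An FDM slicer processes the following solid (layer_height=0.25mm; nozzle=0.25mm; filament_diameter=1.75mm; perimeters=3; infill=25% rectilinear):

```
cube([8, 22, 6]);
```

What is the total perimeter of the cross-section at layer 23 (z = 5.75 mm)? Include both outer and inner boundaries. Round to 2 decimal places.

At z = 5.75 mm: the 8×22 cube contributes its full rectangle (perimeter 60.00 mm). Overall, the cross-section is a single solid region. Total boundary length (outer) = 60.00 mm.

60.00 mm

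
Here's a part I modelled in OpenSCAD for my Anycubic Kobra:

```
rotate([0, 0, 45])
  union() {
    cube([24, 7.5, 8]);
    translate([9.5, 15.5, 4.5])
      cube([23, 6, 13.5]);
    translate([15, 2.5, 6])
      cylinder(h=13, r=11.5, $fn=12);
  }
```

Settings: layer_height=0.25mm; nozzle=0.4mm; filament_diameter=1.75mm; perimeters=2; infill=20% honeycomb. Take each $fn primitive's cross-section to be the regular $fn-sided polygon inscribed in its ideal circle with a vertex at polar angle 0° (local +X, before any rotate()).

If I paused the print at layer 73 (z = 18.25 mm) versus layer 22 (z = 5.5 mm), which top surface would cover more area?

layer 73 (z = 18.25 mm)

Layer 73 (z = 18.25): the cube does not reach this height (z outside [0, 8]); the cube at (9.5, 15.5) is not intersected at this z (z outside [4.5, 18]); the r=11.5 cylinder at (15, 2.5) contributes a regular 12-gon of circumradius 11.5 (area = (12/2)·11.500²·sin(360°/12) = 396.75 mm²); Combining (union): only the r=11.5 cylinder at (15, 2.5) is present, so the union is just that shape — area = 396.75 mm²; (whole slice rotated 45° about Z — lengths, areas and connectivity unchanged). So its area = 396.75 mm². Layer 22 (z = 5.5): the cube is present — its section is the full 24×7.5 rectangle (area 180.00 mm²); the 23×6 cube at (9.5, 15.5) contributes its full rectangle (area 138.00 mm²); the cylinder at (15, 2.5) does not reach this height (z outside [6, 19]); Taking the union: the 2 present regions are separate (no shared area or edge), so areas and boundary lengths simply add and each stays a separate island — area = 318.00 mm²; (rotated 45° about Z; rotation is an isometry so areas/perimeters/island counts are preserved). So its area = 318.00 mm². Layer 73 is larger (396.75 vs 318.00 mm²).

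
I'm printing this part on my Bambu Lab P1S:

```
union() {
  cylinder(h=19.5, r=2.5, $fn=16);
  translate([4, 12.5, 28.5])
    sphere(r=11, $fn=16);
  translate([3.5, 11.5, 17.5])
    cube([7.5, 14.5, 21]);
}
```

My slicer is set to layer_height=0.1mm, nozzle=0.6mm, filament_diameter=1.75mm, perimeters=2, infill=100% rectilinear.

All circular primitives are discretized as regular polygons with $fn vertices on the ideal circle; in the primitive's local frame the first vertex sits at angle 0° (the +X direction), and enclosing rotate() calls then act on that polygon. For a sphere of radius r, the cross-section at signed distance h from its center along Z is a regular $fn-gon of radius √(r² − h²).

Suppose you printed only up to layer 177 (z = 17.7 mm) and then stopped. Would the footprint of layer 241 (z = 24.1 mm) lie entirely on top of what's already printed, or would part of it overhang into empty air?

Compare the two slices. At z = 17.7: the r=2.5 cylinder contributes a regular 16-gon of circumradius 2.5 (area = (16/2)·2.500²·sin(360°/16) = 19.13 mm²); the r=11 sphere at (4, 12.5) contributes a regular 16-gon of circumradius √(11²−10.8²) = 2.088 (area = (16/2)·2.088²·sin(360°/16) = 13.35 mm²); the cube at (3.5, 11.5) is present — its section is the full 7.5×14.5 rectangle (area 108.75 mm²); Merging all regions: the regions partially overlap — summed areas 141.23 mm² minus the doubly-counted overlap 6.84 mm² gives 134.40 mm² — area = 134.40 mm². At z = 24.1: the cylinder does not reach this height (z outside [0, 19.5]); the r=11 sphere at (4, 12.5) slices to a regular 16-gon of circumradius 10.082 (√(r²−h²) with h=4.4 from center) (area = (16/2)·10.082²·sin(360°/16) = 311.17 mm²); the 7.5×14.5 cube at (3.5, 11.5) contributes its full rectangle (area 108.75 mm²); Combining (union): the regions partially overlap — summed areas 419.92 mm² minus the doubly-counted overlap 75.90 mm² gives 344.02 mm² — area = 344.02 mm². Checking containment: at z = 24.1 the cross-section extends beyond the z = 17.7 cross-section by about 228.76 mm².

part overhangs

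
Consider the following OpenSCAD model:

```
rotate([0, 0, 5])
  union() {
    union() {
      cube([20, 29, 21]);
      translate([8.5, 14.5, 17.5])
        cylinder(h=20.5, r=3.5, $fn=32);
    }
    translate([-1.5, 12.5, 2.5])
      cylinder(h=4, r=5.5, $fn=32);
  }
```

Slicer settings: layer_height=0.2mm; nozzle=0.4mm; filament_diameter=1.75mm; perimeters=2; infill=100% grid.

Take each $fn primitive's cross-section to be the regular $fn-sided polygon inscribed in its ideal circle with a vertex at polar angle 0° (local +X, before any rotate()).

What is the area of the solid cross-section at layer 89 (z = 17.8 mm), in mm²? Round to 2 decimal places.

580.00 mm²

At z = 17.8 mm: the cube (footprint 20×29) is included at this height (area 580.00 mm²); the r=3.5 cylinder at (8.5, 14.5) gives a regular 32-gon of circumradius 3.5 (constant along its height) (area = (32/2)·3.500²·sin(360°/32) = 38.24 mm²); Taking the union: the r=3.5 cylinder at (8.5, 14.5) lies entirely inside the 20×29 cube, so the union is just the 20×29 cube — area = 580.00 mm²; the cylinder at (-1.5, 12.5) does not reach this height (z outside [2.5, 6.5]); Merging all regions: only that combined region is present, so the union is just that shape — area = 580.00 mm²; (whole slice rotated 5° about Z — lengths, areas and connectivity unchanged). Overall, the cross-section is a single solid region. Net area = 580.00 mm².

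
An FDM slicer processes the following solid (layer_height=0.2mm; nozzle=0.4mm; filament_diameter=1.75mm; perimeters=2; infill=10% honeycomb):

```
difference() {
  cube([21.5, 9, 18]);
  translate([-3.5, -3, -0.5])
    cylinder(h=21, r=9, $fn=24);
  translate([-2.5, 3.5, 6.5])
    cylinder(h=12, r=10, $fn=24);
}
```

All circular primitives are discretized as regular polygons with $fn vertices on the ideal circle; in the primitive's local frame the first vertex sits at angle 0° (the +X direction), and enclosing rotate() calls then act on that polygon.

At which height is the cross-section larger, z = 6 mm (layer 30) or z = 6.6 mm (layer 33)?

Layer 30 (z = 6): the cube is present — its section is the full 21.5×9 rectangle (area 193.50 mm²); the cylinder at (-3.5, -3): section is a regular 24-gon, circumradius r=9 (area = (24/2)·9.000²·sin(360°/24) = 251.57 mm²); the cylinder at (-2.5, 3.5) is not intersected at this z (z outside [6.5, 18.5]); Subtracting the remaining from the first: starting from the 21.5×9 cube (193.50 mm²), the r=9 cylinder at (-3.5, -3) partially overlaps it — only the 16.55 mm² overlap (of its 251.57 mm²) is removed, clipping the outline — area = 176.95 mm². So its area = 176.95 mm². Layer 33 (z = 6.6): the cube (footprint 21.5×9) is included at this height (area 193.50 mm²); the cylinder at (-3.5, -3): section is a regular 24-gon, circumradius r=9 (area = (24/2)·9.000²·sin(360°/24) = 251.57 mm²); the r=10 cylinder at (-2.5, 3.5) gives a regular 24-gon of circumradius 10 (constant along its height) (area = (24/2)·10.000²·sin(360°/24) = 310.58 mm²); Subtracting the remaining from the first: starting from the 21.5×9 cube (193.50 mm²), the r=9 cylinder at (-3.5, -3) partially overlaps it — only the 16.55 mm² overlap (of its 251.57 mm²) is removed, clipping the outline; the r=10 cylinder at (-2.5, 3.5) partially overlaps it — only the 46.79 mm² overlap (of its 310.58 mm²) is removed, clipping the outline — area = 130.16 mm². So its area = 130.16 mm². Layer 30 is larger (176.95 vs 130.16 mm²).

layer 30 (z = 6 mm)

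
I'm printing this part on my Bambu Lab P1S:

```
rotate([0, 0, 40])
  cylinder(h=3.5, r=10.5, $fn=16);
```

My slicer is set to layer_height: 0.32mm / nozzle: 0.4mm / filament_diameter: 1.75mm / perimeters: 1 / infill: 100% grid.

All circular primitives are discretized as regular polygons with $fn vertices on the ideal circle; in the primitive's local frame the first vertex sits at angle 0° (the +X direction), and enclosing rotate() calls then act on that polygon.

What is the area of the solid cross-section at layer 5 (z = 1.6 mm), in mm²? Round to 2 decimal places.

337.53 mm²

At z = 1.6 mm: the r=10.5 cylinder gives a regular 16-gon of circumradius 10.5 (constant along its height) (area = (16/2)·10.500²·sin(360°/16) = 337.53 mm²); (whole slice rotated 40° about Z — lengths, areas and connectivity unchanged). Overall, the cross-section is a single solid region. Net area = 337.53 mm².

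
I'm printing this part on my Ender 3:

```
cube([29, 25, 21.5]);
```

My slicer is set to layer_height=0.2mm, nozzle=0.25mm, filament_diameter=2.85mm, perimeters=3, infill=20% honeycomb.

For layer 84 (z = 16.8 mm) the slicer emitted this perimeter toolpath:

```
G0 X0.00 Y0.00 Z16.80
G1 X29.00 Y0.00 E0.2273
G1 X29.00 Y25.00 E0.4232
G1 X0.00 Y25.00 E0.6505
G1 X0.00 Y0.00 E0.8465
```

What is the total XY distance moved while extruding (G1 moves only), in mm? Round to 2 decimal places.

Sum the Euclidean lengths of each G1 segment: total = 108.00 mm.

108.00 mm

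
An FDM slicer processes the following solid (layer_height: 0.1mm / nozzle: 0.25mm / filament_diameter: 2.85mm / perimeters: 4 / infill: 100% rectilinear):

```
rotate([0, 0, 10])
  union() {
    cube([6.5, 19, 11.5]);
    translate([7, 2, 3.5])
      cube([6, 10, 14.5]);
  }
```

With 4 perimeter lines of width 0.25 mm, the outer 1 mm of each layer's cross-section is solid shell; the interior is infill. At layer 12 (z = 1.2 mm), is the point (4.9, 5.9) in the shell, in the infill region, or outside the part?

shell

At z = 1.2 mm: the 6.5×19 cube contributes its full rectangle; the cube at (7, 2) does not reach this height (z outside [3.5, 18]); Taking the union: only the 6.5×19 cube is present, so the union is just that shape — 1 connected region; (whole slice rotated 10° about Z — lengths, areas and connectivity unchanged). Overall, the cross-section is a single solid region. Undo the 10° rotation: the query point maps to (5.850, 4.959) in the un-rotated model frame. The nearest boundary edge runs (6.50, 0.00)→(6.50, 19.00); distance from the point to it = 0.65 mm. The point is inside the cross-section, 0.65 mm from the nearest boundary — within the 1 mm shell band (4 × 0.25).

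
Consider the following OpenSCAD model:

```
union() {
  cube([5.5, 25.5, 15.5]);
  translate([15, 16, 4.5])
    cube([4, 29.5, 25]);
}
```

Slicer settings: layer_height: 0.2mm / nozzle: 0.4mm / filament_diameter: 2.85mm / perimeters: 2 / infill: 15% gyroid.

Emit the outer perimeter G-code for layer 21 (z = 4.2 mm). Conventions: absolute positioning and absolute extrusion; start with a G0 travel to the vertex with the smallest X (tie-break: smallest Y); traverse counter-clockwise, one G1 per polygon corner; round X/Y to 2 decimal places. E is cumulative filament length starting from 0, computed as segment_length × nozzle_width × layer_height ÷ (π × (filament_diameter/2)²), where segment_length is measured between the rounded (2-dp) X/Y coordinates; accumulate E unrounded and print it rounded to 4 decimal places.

At z = 4.2 mm: the 5.5×25.5 cube contributes its full rectangle; the cube at (15, 16) is not intersected at this z (z outside [4.5, 29.5]); Taking the union: only the 5.5×25.5 cube is present, so the union is just that shape — 1 connected region. The outline is a single polygon with 4 vertices. Extrusion per mm of travel: 0.4 × 0.2 / (π × 1.425²) = 0.012540. Accumulating E over each segment gives final E = 0.7775.

G0 X0.00 Y0.00 Z4.20
G1 X5.50 Y0.00 E0.0690
G1 X5.50 Y25.50 E0.3888
G1 X0.00 Y25.50 E0.4577
G1 X0.00 Y0.00 E0.7775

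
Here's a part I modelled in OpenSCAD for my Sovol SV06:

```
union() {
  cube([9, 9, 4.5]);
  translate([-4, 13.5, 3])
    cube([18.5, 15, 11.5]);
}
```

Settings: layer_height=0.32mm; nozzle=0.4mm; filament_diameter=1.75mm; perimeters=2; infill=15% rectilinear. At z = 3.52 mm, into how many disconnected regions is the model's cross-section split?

At z = 3.52 mm: the cube (footprint 9×9) is included at this height; the cube at (-4, 13.5) is present — its section is the full 18.5×15 rectangle; Combining (union): the 2 present regions are separate (no shared area or edge), so areas and boundary lengths simply add and each stays a separate island — 2 connected regions. The result has 2 disconnected regions.

2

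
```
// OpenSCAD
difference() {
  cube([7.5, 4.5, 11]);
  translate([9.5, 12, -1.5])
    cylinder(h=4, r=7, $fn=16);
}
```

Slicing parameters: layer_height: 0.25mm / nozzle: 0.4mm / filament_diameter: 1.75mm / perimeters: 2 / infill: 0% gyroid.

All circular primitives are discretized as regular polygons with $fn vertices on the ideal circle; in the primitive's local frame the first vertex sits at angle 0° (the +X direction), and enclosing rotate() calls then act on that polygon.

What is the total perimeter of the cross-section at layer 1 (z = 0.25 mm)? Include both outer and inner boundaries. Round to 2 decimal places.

24.00 mm

At z = 0.25 mm: the 7.5×4.5 cube contributes its full rectangle (perimeter 24.00 mm); the r=7 cylinder at (9.5, 12) contributes a regular 16-gon of circumradius 7 (perimeter = 2·16·7.000·sin(180°/16) = 43.70 mm); Subtracting the remaining from the first: starting from the 7.5×4.5 cube, the r=7 cylinder at (9.5, 12) misses the remaining region (no effect) — boundary = 24.00 mm. Overall, the cross-section is a single solid region. Total boundary length (outer) = 24.00 mm.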